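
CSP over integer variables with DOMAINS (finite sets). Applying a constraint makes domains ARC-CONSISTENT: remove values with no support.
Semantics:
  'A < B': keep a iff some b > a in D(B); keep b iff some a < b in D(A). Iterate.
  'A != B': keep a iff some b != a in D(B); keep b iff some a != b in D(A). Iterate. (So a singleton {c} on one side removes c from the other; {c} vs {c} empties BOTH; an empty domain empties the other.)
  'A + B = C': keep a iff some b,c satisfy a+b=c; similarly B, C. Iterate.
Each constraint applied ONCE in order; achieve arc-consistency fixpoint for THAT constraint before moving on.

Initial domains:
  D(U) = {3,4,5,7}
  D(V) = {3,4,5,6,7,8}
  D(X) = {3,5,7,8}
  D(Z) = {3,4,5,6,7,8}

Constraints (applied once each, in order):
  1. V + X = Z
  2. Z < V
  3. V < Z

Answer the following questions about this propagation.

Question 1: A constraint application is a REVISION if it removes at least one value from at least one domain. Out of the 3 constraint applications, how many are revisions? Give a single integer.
Constraint 1 (V + X = Z) on D(V)={3,4,5,6,7,8} D(X)={3,5,7,8} D(Z)={3,4,5,6,7,8}: V {3,4,5,6,7,8}->{3,4,5}; X {3,5,7,8}->{3,5}; Z {3,4,5,6,7,8}->{6,7,8} => REVISION
Constraint 2 (Z < V) on D(Z)={6,7,8} D(V)={3,4,5}: Z {6,7,8}->{}; V {3,4,5}->{} => REVISION
Constraint 3 (V < Z) on D(V)={} D(Z)={}: no change => not a revision
Total revisions = 2

Answer: 2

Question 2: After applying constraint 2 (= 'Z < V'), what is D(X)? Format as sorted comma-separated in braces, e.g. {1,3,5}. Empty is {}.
Answer: {3,5}

Derivation:
Constraint 1 (V + X = Z) on D(V)={3,4,5,6,7,8} D(X)={3,5,7,8} D(Z)={3,4,5,6,7,8}: V {3,4,5,6,7,8}->{3,4,5}; X {3,5,7,8}->{3,5}; Z {3,4,5,6,7,8}->{6,7,8}
Constraint 2 (Z < V) on D(Z)={6,7,8} D(V)={3,4,5}: Z {6,7,8}->{}; V {3,4,5}->{}
So after constraint 2: D(X) = {3,5}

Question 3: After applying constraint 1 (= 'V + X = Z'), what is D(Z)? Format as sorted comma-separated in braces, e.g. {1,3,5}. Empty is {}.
Constraint 1 (V + X = Z) on D(V)={3,4,5,6,7,8} D(X)={3,5,7,8} D(Z)={3,4,5,6,7,8}: V {3,4,5,6,7,8}->{3,4,5}; X {3,5,7,8}->{3,5}; Z {3,4,5,6,7,8}->{6,7,8}
So after constraint 1: D(Z) = {6,7,8}

Answer: {6,7,8}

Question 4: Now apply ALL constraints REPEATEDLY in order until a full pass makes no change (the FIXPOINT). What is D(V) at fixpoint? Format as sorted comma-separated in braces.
pass 0 (initial): D(V)={3,4,5,6,7,8}
pass 1: V {3,4,5,6,7,8}->{}; X {3,5,7,8}->{3,5}; Z {3,4,5,6,7,8}->{}
pass 2: X {3,5}->{}
pass 3: no change
Fixpoint after 3 passes: D(V) = {}

Answer: {}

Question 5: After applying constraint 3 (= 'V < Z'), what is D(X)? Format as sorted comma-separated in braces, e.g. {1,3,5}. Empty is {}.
Answer: {3,5}

Derivation:
Constraint 1 (V + X = Z) on D(V)={3,4,5,6,7,8} D(X)={3,5,7,8} D(Z)={3,4,5,6,7,8}: V {3,4,5,6,7,8}->{3,4,5}; X {3,5,7,8}->{3,5}; Z {3,4,5,6,7,8}->{6,7,8}
Constraint 2 (Z < V) on D(Z)={6,7,8} D(V)={3,4,5}: Z {6,7,8}->{}; V {3,4,5}->{}
Constraint 3 (V < Z) on D(V)={} D(Z)={}: no change
So after constraint 3: D(X) = {3,5}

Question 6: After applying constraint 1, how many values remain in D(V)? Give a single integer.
Answer: 3

Derivation:
Constraint 1 (V + X = Z) on D(V)={3,4,5,6,7,8} D(X)={3,5,7,8} D(Z)={3,4,5,6,7,8}: V {3,4,5,6,7,8}->{3,4,5}; X {3,5,7,8}->{3,5}; Z {3,4,5,6,7,8}->{6,7,8}
So after constraint 1: D(V)={3,4,5}, size = 3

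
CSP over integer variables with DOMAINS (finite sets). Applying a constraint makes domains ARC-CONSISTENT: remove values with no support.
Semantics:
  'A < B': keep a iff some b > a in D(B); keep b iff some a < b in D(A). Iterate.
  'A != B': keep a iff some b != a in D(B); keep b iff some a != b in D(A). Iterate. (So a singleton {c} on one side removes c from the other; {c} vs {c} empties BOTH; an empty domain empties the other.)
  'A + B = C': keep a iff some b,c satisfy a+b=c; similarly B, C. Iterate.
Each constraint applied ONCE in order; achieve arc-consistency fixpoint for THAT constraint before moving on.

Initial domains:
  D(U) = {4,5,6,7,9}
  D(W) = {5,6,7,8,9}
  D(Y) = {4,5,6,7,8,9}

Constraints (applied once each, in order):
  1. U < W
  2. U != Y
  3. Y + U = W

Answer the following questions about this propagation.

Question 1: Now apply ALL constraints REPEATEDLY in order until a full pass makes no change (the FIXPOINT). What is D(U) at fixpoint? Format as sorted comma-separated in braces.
pass 0 (initial): D(U)={4,5,6,7,9}
pass 1: U {4,5,6,7,9}->{4,5}; W {5,6,7,8,9}->{8,9}; Y {4,5,6,7,8,9}->{4,5}
pass 2: no change
Fixpoint after 2 passes: D(U) = {4,5}

Answer: {4,5}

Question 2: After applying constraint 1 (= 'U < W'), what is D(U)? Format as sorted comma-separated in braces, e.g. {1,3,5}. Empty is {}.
Constraint 1 (U < W) on D(U)={4,5,6,7,9} D(W)={5,6,7,8,9}: U {4,5,6,7,9}->{4,5,6,7}
So after constraint 1: D(U) = {4,5,6,7}

Answer: {4,5,6,7}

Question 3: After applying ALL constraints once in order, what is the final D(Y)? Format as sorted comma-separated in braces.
Constraint 1 (U < W) on D(U)={4,5,6,7,9} D(W)={5,6,7,8,9}: U {4,5,6,7,9}->{4,5,6,7}
Constraint 2 (U != Y) on D(U)={4,5,6,7} D(Y)={4,5,6,7,8,9}: no change
Constraint 3 (Y + U = W) on D(Y)={4,5,6,7,8,9} D(U)={4,5,6,7} D(W)={5,6,7,8,9}: Y {4,5,6,7,8,9}->{4,5}; U {4,5,6,7}->{4,5}; W {5,6,7,8,9}->{8,9}
So after all 3 constraints: D(Y) = {4,5}

Answer: {4,5}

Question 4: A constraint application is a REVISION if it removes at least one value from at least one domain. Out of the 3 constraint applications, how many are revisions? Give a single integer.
Answer: 2

Derivation:
Constraint 1 (U < W) on D(U)={4,5,6,7,9} D(W)={5,6,7,8,9}: U {4,5,6,7,9}->{4,5,6,7} => REVISION
Constraint 2 (U != Y) on D(U)={4,5,6,7} D(Y)={4,5,6,7,8,9}: no change => not a revision
Constraint 3 (Y + U = W) on D(Y)={4,5,6,7,8,9} D(U)={4,5,6,7} D(W)={5,6,7,8,9}: Y {4,5,6,7,8,9}->{4,5}; U {4,5,6,7}->{4,5}; W {5,6,7,8,9}->{8,9} => REVISION
Total revisions = 2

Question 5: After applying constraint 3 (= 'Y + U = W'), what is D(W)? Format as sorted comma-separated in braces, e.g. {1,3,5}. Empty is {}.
Answer: {8,9}

Derivation:
Constraint 1 (U < W) on D(U)={4,5,6,7,9} D(W)={5,6,7,8,9}: U {4,5,6,7,9}->{4,5,6,7}
Constraint 2 (U != Y) on D(U)={4,5,6,7} D(Y)={4,5,6,7,8,9}: no change
Constraint 3 (Y + U = W) on D(Y)={4,5,6,7,8,9} D(U)={4,5,6,7} D(W)={5,6,7,8,9}: Y {4,5,6,7,8,9}->{4,5}; U {4,5,6,7}->{4,5}; W {5,6,7,8,9}->{8,9}
So after constraint 3: D(W) = {8,9}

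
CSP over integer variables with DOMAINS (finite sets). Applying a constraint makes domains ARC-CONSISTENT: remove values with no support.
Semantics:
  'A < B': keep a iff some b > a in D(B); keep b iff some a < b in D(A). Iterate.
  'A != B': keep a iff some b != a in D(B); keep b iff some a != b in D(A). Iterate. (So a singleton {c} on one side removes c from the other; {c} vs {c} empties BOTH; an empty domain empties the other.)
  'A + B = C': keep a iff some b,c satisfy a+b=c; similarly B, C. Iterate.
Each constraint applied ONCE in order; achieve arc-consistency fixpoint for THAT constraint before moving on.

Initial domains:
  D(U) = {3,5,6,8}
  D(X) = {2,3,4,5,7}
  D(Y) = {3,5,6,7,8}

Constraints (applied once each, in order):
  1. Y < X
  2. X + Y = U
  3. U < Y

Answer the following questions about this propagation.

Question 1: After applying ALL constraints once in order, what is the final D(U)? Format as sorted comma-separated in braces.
Constraint 1 (Y < X) on D(Y)={3,5,6,7,8} D(X)={2,3,4,5,7}: Y {3,5,6,7,8}->{3,5,6}; X {2,3,4,5,7}->{4,5,7}
Constraint 2 (X + Y = U) on D(X)={4,5,7} D(Y)={3,5,6} D(U)={3,5,6,8}: X {4,5,7}->{5}; Y {3,5,6}->{3}; U {3,5,6,8}->{8}
Constraint 3 (U < Y) on D(U)={8} D(Y)={3}: U {8}->{}; Y {3}->{}
So after all 3 constraints: D(U) = {}

Answer: {}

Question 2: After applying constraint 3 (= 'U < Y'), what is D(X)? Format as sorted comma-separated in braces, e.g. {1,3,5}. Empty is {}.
Constraint 1 (Y < X) on D(Y)={3,5,6,7,8} D(X)={2,3,4,5,7}: Y {3,5,6,7,8}->{3,5,6}; X {2,3,4,5,7}->{4,5,7}
Constraint 2 (X + Y = U) on D(X)={4,5,7} D(Y)={3,5,6} D(U)={3,5,6,8}: X {4,5,7}->{5}; Y {3,5,6}->{3}; U {3,5,6,8}->{8}
Constraint 3 (U < Y) on D(U)={8} D(Y)={3}: U {8}->{}; Y {3}->{}
So after constraint 3: D(X) = {5}

Answer: {5}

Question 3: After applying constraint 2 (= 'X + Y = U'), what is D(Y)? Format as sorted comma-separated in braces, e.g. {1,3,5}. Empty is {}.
Answer: {3}

Derivation:
Constraint 1 (Y < X) on D(Y)={3,5,6,7,8} D(X)={2,3,4,5,7}: Y {3,5,6,7,8}->{3,5,6}; X {2,3,4,5,7}->{4,5,7}
Constraint 2 (X + Y = U) on D(X)={4,5,7} D(Y)={3,5,6} D(U)={3,5,6,8}: X {4,5,7}->{5}; Y {3,5,6}->{3}; U {3,5,6,8}->{8}
So after constraint 2: D(Y) = {3}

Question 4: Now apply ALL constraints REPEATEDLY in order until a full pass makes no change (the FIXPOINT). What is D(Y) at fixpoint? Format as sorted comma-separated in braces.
Answer: {}

Derivation:
pass 0 (initial): D(Y)={3,5,6,7,8}
pass 1: U {3,5,6,8}->{}; X {2,3,4,5,7}->{5}; Y {3,5,6,7,8}->{}
pass 2: X {5}->{}
pass 3: no change
Fixpoint after 3 passes: D(Y) = {}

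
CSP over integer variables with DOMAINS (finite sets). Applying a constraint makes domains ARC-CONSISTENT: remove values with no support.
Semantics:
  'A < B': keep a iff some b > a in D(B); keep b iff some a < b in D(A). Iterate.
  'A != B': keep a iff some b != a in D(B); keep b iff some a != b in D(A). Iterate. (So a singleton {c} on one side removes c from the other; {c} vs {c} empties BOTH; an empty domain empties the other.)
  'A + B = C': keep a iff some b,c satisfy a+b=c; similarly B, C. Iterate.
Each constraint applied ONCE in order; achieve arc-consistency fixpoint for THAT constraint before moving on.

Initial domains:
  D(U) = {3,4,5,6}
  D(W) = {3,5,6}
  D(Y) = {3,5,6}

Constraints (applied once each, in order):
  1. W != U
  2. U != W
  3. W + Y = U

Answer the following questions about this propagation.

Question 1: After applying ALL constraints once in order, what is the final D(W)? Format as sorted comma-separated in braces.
Answer: {3}

Derivation:
Constraint 1 (W != U) on D(W)={3,5,6} D(U)={3,4,5,6}: no change
Constraint 2 (U != W) on D(U)={3,4,5,6} D(W)={3,5,6}: no change
Constraint 3 (W + Y = U) on D(W)={3,5,6} D(Y)={3,5,6} D(U)={3,4,5,6}: W {3,5,6}->{3}; Y {3,5,6}->{3}; U {3,4,5,6}->{6}
So after all 3 constraints: D(W) = {3}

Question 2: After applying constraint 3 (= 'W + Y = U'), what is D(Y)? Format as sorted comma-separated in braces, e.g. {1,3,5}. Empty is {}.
Answer: {3}

Derivation:
Constraint 1 (W != U) on D(W)={3,5,6} D(U)={3,4,5,6}: no change
Constraint 2 (U != W) on D(U)={3,4,5,6} D(W)={3,5,6}: no change
Constraint 3 (W + Y = U) on D(W)={3,5,6} D(Y)={3,5,6} D(U)={3,4,5,6}: W {3,5,6}->{3}; Y {3,5,6}->{3}; U {3,4,5,6}->{6}
So after constraint 3: D(Y) = {3}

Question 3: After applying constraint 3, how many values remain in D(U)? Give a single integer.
Answer: 1

Derivation:
Constraint 1 (W != U) on D(W)={3,5,6} D(U)={3,4,5,6}: no change
Constraint 2 (U != W) on D(U)={3,4,5,6} D(W)={3,5,6}: no change
Constraint 3 (W + Y = U) on D(W)={3,5,6} D(Y)={3,5,6} D(U)={3,4,5,6}: W {3,5,6}->{3}; Y {3,5,6}->{3}; U {3,4,5,6}->{6}
So after constraint 3: D(U)={6}, size = 1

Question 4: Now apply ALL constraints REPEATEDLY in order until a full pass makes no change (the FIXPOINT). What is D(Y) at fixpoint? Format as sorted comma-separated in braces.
Answer: {3}

Derivation:
pass 0 (initial): D(Y)={3,5,6}
pass 1: U {3,4,5,6}->{6}; W {3,5,6}->{3}; Y {3,5,6}->{3}
pass 2: no change
Fixpoint after 2 passes: D(Y) = {3}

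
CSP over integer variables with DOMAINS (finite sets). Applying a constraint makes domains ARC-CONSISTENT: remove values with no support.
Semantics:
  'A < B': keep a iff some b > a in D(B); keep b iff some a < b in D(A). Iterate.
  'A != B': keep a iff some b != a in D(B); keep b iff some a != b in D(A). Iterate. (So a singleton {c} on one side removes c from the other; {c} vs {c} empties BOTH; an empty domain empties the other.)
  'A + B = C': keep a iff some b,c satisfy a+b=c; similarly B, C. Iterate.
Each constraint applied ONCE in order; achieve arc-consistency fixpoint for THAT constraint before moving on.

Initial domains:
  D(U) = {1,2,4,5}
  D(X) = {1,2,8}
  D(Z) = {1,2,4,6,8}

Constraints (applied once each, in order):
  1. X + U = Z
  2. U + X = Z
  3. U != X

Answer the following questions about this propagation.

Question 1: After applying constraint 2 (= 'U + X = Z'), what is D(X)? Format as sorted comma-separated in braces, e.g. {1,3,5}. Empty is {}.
Answer: {1,2}

Derivation:
Constraint 1 (X + U = Z) on D(X)={1,2,8} D(U)={1,2,4,5} D(Z)={1,2,4,6,8}: X {1,2,8}->{1,2}; Z {1,2,4,6,8}->{2,4,6}
Constraint 2 (U + X = Z) on D(U)={1,2,4,5} D(X)={1,2} D(Z)={2,4,6}: no change
So after constraint 2: D(X) = {1,2}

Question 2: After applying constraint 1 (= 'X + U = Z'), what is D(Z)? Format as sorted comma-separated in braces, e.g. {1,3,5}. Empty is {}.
Constraint 1 (X + U = Z) on D(X)={1,2,8} D(U)={1,2,4,5} D(Z)={1,2,4,6,8}: X {1,2,8}->{1,2}; Z {1,2,4,6,8}->{2,4,6}
So after constraint 1: D(Z) = {2,4,6}

Answer: {2,4,6}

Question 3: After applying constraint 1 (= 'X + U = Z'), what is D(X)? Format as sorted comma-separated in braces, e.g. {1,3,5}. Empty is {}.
Answer: {1,2}

Derivation:
Constraint 1 (X + U = Z) on D(X)={1,2,8} D(U)={1,2,4,5} D(Z)={1,2,4,6,8}: X {1,2,8}->{1,2}; Z {1,2,4,6,8}->{2,4,6}
So after constraint 1: D(X) = {1,2}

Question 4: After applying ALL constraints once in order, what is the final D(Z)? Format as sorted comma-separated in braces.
Constraint 1 (X + U = Z) on D(X)={1,2,8} D(U)={1,2,4,5} D(Z)={1,2,4,6,8}: X {1,2,8}->{1,2}; Z {1,2,4,6,8}->{2,4,6}
Constraint 2 (U + X = Z) on D(U)={1,2,4,5} D(X)={1,2} D(Z)={2,4,6}: no change
Constraint 3 (U != X) on D(U)={1,2,4,5} D(X)={1,2}: no change
So after all 3 constraints: D(Z) = {2,4,6}

Answer: {2,4,6}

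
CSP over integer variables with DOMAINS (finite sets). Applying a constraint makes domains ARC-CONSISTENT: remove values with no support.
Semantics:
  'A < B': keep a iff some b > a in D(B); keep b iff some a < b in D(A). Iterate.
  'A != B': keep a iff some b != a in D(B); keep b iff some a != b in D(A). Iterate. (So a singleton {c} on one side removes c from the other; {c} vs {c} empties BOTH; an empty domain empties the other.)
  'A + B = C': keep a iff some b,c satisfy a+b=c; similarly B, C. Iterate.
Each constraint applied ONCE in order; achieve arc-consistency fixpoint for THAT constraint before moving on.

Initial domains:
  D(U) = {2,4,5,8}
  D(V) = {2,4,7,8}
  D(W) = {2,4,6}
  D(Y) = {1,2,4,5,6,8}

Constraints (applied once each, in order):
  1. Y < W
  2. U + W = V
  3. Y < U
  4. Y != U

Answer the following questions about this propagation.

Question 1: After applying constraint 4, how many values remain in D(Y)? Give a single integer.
Answer: 3

Derivation:
Constraint 1 (Y < W) on D(Y)={1,2,4,5,6,8} D(W)={2,4,6}: Y {1,2,4,5,6,8}->{1,2,4,5}
Constraint 2 (U + W = V) on D(U)={2,4,5,8} D(W)={2,4,6} D(V)={2,4,7,8}: U {2,4,5,8}->{2,4,5}; V {2,4,7,8}->{4,7,8}
Constraint 3 (Y < U) on D(Y)={1,2,4,5} D(U)={2,4,5}: Y {1,2,4,5}->{1,2,4}
Constraint 4 (Y != U) on D(Y)={1,2,4} D(U)={2,4,5}: no change
So after constraint 4: D(Y)={1,2,4}, size = 3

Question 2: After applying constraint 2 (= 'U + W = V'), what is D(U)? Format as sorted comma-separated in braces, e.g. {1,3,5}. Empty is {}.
Constraint 1 (Y < W) on D(Y)={1,2,4,5,6,8} D(W)={2,4,6}: Y {1,2,4,5,6,8}->{1,2,4,5}
Constraint 2 (U + W = V) on D(U)={2,4,5,8} D(W)={2,4,6} D(V)={2,4,7,8}: U {2,4,5,8}->{2,4,5}; V {2,4,7,8}->{4,7,8}
So after constraint 2: D(U) = {2,4,5}

Answer: {2,4,5}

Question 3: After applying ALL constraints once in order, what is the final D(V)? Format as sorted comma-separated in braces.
Answer: {4,7,8}

Derivation:
Constraint 1 (Y < W) on D(Y)={1,2,4,5,6,8} D(W)={2,4,6}: Y {1,2,4,5,6,8}->{1,2,4,5}
Constraint 2 (U + W = V) on D(U)={2,4,5,8} D(W)={2,4,6} D(V)={2,4,7,8}: U {2,4,5,8}->{2,4,5}; V {2,4,7,8}->{4,7,8}
Constraint 3 (Y < U) on D(Y)={1,2,4,5} D(U)={2,4,5}: Y {1,2,4,5}->{1,2,4}
Constraint 4 (Y != U) on D(Y)={1,2,4} D(U)={2,4,5}: no change
So after all 4 constraints: D(V) = {4,7,8}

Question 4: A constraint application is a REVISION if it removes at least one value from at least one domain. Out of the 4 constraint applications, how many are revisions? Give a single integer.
Answer: 3

Derivation:
Constraint 1 (Y < W) on D(Y)={1,2,4,5,6,8} D(W)={2,4,6}: Y {1,2,4,5,6,8}->{1,2,4,5} => REVISION
Constraint 2 (U + W = V) on D(U)={2,4,5,8} D(W)={2,4,6} D(V)={2,4,7,8}: U {2,4,5,8}->{2,4,5}; V {2,4,7,8}->{4,7,8} => REVISION
Constraint 3 (Y < U) on D(Y)={1,2,4,5} D(U)={2,4,5}: Y {1,2,4,5}->{1,2,4} => REVISION
Constraint 4 (Y != U) on D(Y)={1,2,4} D(U)={2,4,5}: no change => not a revision
Total revisions = 3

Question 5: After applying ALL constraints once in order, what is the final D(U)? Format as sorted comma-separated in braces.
Constraint 1 (Y < W) on D(Y)={1,2,4,5,6,8} D(W)={2,4,6}: Y {1,2,4,5,6,8}->{1,2,4,5}
Constraint 2 (U + W = V) on D(U)={2,4,5,8} D(W)={2,4,6} D(V)={2,4,7,8}: U {2,4,5,8}->{2,4,5}; V {2,4,7,8}->{4,7,8}
Constraint 3 (Y < U) on D(Y)={1,2,4,5} D(U)={2,4,5}: Y {1,2,4,5}->{1,2,4}
Constraint 4 (Y != U) on D(Y)={1,2,4} D(U)={2,4,5}: no change
So after all 4 constraints: D(U) = {2,4,5}

Answer: {2,4,5}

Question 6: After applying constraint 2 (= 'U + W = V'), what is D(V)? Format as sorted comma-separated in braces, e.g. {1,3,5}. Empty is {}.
Answer: {4,7,8}

Derivation:
Constraint 1 (Y < W) on D(Y)={1,2,4,5,6,8} D(W)={2,4,6}: Y {1,2,4,5,6,8}->{1,2,4,5}
Constraint 2 (U + W = V) on D(U)={2,4,5,8} D(W)={2,4,6} D(V)={2,4,7,8}: U {2,4,5,8}->{2,4,5}; V {2,4,7,8}->{4,7,8}
So after constraint 2: D(V) = {4,7,8}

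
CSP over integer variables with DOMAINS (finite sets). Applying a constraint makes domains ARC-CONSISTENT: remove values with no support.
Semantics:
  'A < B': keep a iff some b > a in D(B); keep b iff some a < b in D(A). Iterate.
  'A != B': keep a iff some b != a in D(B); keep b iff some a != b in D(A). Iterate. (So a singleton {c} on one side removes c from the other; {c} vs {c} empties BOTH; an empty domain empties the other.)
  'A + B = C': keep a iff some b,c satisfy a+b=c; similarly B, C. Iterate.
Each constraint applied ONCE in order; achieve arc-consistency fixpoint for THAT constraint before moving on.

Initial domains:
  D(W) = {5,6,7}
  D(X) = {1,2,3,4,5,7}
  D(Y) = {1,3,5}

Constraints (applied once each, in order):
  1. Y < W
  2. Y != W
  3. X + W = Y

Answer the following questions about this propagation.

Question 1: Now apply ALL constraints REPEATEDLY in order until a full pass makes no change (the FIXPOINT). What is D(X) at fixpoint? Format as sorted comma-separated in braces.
Answer: {}

Derivation:
pass 0 (initial): D(X)={1,2,3,4,5,7}
pass 1: W {5,6,7}->{}; X {1,2,3,4,5,7}->{}; Y {1,3,5}->{}
pass 2: no change
Fixpoint after 2 passes: D(X) = {}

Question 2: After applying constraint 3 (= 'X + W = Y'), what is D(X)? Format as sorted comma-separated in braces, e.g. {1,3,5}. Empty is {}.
Answer: {}

Derivation:
Constraint 1 (Y < W) on D(Y)={1,3,5} D(W)={5,6,7}: no change
Constraint 2 (Y != W) on D(Y)={1,3,5} D(W)={5,6,7}: no change
Constraint 3 (X + W = Y) on D(X)={1,2,3,4,5,7} D(W)={5,6,7} D(Y)={1,3,5}: X {1,2,3,4,5,7}->{}; W {5,6,7}->{}; Y {1,3,5}->{}
So after constraint 3: D(X) = {}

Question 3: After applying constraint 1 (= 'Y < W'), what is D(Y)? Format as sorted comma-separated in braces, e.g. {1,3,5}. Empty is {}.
Answer: {1,3,5}

Derivation:
Constraint 1 (Y < W) on D(Y)={1,3,5} D(W)={5,6,7}: no change
So after constraint 1: D(Y) = {1,3,5}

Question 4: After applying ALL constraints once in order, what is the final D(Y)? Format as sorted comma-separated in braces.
Answer: {}

Derivation:
Constraint 1 (Y < W) on D(Y)={1,3,5} D(W)={5,6,7}: no change
Constraint 2 (Y != W) on D(Y)={1,3,5} D(W)={5,6,7}: no change
Constraint 3 (X + W = Y) on D(X)={1,2,3,4,5,7} D(W)={5,6,7} D(Y)={1,3,5}: X {1,2,3,4,5,7}->{}; W {5,6,7}->{}; Y {1,3,5}->{}
So after all 3 constraints: D(Y) = {}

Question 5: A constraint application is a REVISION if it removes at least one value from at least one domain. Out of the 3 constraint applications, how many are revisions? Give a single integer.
Constraint 1 (Y < W) on D(Y)={1,3,5} D(W)={5,6,7}: no change => not a revision
Constraint 2 (Y != W) on D(Y)={1,3,5} D(W)={5,6,7}: no change => not a revision
Constraint 3 (X + W = Y) on D(X)={1,2,3,4,5,7} D(W)={5,6,7} D(Y)={1,3,5}: X {1,2,3,4,5,7}->{}; W {5,6,7}->{}; Y {1,3,5}->{} => REVISION
Total revisions = 1

Answer: 1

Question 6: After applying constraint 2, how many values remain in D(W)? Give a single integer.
Answer: 3

Derivation:
Constraint 1 (Y < W) on D(Y)={1,3,5} D(W)={5,6,7}: no change
Constraint 2 (Y != W) on D(Y)={1,3,5} D(W)={5,6,7}: no change
So after constraint 2: D(W)={5,6,7}, size = 3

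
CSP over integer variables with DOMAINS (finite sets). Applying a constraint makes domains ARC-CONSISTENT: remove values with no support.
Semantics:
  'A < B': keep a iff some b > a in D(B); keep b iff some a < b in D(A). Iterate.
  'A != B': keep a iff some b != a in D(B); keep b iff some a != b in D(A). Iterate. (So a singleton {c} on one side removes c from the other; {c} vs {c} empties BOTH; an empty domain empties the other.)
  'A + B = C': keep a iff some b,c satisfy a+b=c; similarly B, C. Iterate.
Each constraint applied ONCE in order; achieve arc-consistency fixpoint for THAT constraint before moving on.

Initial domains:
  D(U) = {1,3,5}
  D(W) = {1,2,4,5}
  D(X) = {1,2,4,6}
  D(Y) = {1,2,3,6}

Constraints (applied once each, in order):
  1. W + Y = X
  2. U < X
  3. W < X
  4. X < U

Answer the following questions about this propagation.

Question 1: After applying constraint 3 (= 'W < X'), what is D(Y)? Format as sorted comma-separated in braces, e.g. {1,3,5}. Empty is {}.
Answer: {1,2,3}

Derivation:
Constraint 1 (W + Y = X) on D(W)={1,2,4,5} D(Y)={1,2,3,6} D(X)={1,2,4,6}: Y {1,2,3,6}->{1,2,3}; X {1,2,4,6}->{2,4,6}
Constraint 2 (U < X) on D(U)={1,3,5} D(X)={2,4,6}: no change
Constraint 3 (W < X) on D(W)={1,2,4,5} D(X)={2,4,6}: no change
So after constraint 3: D(Y) = {1,2,3}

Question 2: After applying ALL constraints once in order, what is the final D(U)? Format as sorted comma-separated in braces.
Answer: {3,5}

Derivation:
Constraint 1 (W + Y = X) on D(W)={1,2,4,5} D(Y)={1,2,3,6} D(X)={1,2,4,6}: Y {1,2,3,6}->{1,2,3}; X {1,2,4,6}->{2,4,6}
Constraint 2 (U < X) on D(U)={1,3,5} D(X)={2,4,6}: no change
Constraint 3 (W < X) on D(W)={1,2,4,5} D(X)={2,4,6}: no change
Constraint 4 (X < U) on D(X)={2,4,6} D(U)={1,3,5}: X {2,4,6}->{2,4}; U {1,3,5}->{3,5}
So after all 4 constraints: D(U) = {3,5}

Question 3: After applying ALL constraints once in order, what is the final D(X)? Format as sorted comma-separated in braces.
Answer: {2,4}

Derivation:
Constraint 1 (W + Y = X) on D(W)={1,2,4,5} D(Y)={1,2,3,6} D(X)={1,2,4,6}: Y {1,2,3,6}->{1,2,3}; X {1,2,4,6}->{2,4,6}
Constraint 2 (U < X) on D(U)={1,3,5} D(X)={2,4,6}: no change
Constraint 3 (W < X) on D(W)={1,2,4,5} D(X)={2,4,6}: no change
Constraint 4 (X < U) on D(X)={2,4,6} D(U)={1,3,5}: X {2,4,6}->{2,4}; U {1,3,5}->{3,5}
So after all 4 constraints: D(X) = {2,4}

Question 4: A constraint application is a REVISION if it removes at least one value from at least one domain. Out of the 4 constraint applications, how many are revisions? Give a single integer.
Answer: 2

Derivation:
Constraint 1 (W + Y = X) on D(W)={1,2,4,5} D(Y)={1,2,3,6} D(X)={1,2,4,6}: Y {1,2,3,6}->{1,2,3}; X {1,2,4,6}->{2,4,6} => REVISION
Constraint 2 (U < X) on D(U)={1,3,5} D(X)={2,4,6}: no change => not a revision
Constraint 3 (W < X) on D(W)={1,2,4,5} D(X)={2,4,6}: no change => not a revision
Constraint 4 (X < U) on D(X)={2,4,6} D(U)={1,3,5}: X {2,4,6}->{2,4}; U {1,3,5}->{3,5} => REVISION
Total revisions = 2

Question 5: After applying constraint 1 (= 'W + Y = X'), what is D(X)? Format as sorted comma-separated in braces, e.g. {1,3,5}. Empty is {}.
Answer: {2,4,6}

Derivation:
Constraint 1 (W + Y = X) on D(W)={1,2,4,5} D(Y)={1,2,3,6} D(X)={1,2,4,6}: Y {1,2,3,6}->{1,2,3}; X {1,2,4,6}->{2,4,6}
So after constraint 1: D(X) = {2,4,6}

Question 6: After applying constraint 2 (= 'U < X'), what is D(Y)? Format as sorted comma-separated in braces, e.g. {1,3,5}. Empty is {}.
Answer: {1,2,3}

Derivation:
Constraint 1 (W + Y = X) on D(W)={1,2,4,5} D(Y)={1,2,3,6} D(X)={1,2,4,6}: Y {1,2,3,6}->{1,2,3}; X {1,2,4,6}->{2,4,6}
Constraint 2 (U < X) on D(U)={1,3,5} D(X)={2,4,6}: no change
So after constraint 2: D(Y) = {1,2,3}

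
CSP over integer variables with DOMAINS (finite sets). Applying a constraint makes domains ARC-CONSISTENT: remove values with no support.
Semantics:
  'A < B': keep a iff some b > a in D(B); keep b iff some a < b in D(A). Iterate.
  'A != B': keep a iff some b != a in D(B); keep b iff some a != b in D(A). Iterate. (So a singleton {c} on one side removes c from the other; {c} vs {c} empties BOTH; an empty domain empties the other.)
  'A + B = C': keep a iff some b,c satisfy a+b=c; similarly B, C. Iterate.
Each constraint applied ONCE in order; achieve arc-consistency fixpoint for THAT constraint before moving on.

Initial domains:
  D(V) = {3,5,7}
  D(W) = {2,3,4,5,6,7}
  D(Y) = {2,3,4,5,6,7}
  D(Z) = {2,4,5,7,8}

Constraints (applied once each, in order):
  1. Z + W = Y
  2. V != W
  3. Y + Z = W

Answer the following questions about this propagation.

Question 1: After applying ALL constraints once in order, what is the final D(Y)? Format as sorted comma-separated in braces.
Answer: {}

Derivation:
Constraint 1 (Z + W = Y) on D(Z)={2,4,5,7,8} D(W)={2,3,4,5,6,7} D(Y)={2,3,4,5,6,7}: Z {2,4,5,7,8}->{2,4,5}; W {2,3,4,5,6,7}->{2,3,4,5}; Y {2,3,4,5,6,7}->{4,5,6,7}
Constraint 2 (V != W) on D(V)={3,5,7} D(W)={2,3,4,5}: no change
Constraint 3 (Y + Z = W) on D(Y)={4,5,6,7} D(Z)={2,4,5} D(W)={2,3,4,5}: Y {4,5,6,7}->{}; Z {2,4,5}->{}; W {2,3,4,5}->{}
So after all 3 constraints: D(Y) = {}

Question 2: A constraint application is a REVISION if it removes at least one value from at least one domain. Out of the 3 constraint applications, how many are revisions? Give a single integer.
Constraint 1 (Z + W = Y) on D(Z)={2,4,5,7,8} D(W)={2,3,4,5,6,7} D(Y)={2,3,4,5,6,7}: Z {2,4,5,7,8}->{2,4,5}; W {2,3,4,5,6,7}->{2,3,4,5}; Y {2,3,4,5,6,7}->{4,5,6,7} => REVISION
Constraint 2 (V != W) on D(V)={3,5,7} D(W)={2,3,4,5}: no change => not a revision
Constraint 3 (Y + Z = W) on D(Y)={4,5,6,7} D(Z)={2,4,5} D(W)={2,3,4,5}: Y {4,5,6,7}->{}; Z {2,4,5}->{}; W {2,3,4,5}->{} => REVISION
Total revisions = 2

Answer: 2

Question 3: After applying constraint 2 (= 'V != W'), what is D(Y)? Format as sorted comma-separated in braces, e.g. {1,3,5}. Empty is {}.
Answer: {4,5,6,7}

Derivation:
Constraint 1 (Z + W = Y) on D(Z)={2,4,5,7,8} D(W)={2,3,4,5,6,7} D(Y)={2,3,4,5,6,7}: Z {2,4,5,7,8}->{2,4,5}; W {2,3,4,5,6,7}->{2,3,4,5}; Y {2,3,4,5,6,7}->{4,5,6,7}
Constraint 2 (V != W) on D(V)={3,5,7} D(W)={2,3,4,5}: no change
So after constraint 2: D(Y) = {4,5,6,7}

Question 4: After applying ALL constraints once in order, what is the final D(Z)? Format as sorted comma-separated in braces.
Answer: {}

Derivation:
Constraint 1 (Z + W = Y) on D(Z)={2,4,5,7,8} D(W)={2,3,4,5,6,7} D(Y)={2,3,4,5,6,7}: Z {2,4,5,7,8}->{2,4,5}; W {2,3,4,5,6,7}->{2,3,4,5}; Y {2,3,4,5,6,7}->{4,5,6,7}
Constraint 2 (V != W) on D(V)={3,5,7} D(W)={2,3,4,5}: no change
Constraint 3 (Y + Z = W) on D(Y)={4,5,6,7} D(Z)={2,4,5} D(W)={2,3,4,5}: Y {4,5,6,7}->{}; Z {2,4,5}->{}; W {2,3,4,5}->{}
So after all 3 constraints: D(Z) = {}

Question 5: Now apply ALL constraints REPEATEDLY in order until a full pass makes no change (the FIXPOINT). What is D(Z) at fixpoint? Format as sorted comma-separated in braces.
pass 0 (initial): D(Z)={2,4,5,7,8}
pass 1: W {2,3,4,5,6,7}->{}; Y {2,3,4,5,6,7}->{}; Z {2,4,5,7,8}->{}
pass 2: V {3,5,7}->{}
pass 3: no change
Fixpoint after 3 passes: D(Z) = {}

Answer: {}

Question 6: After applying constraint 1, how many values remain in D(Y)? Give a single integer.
Answer: 4

Derivation:
Constraint 1 (Z + W = Y) on D(Z)={2,4,5,7,8} D(W)={2,3,4,5,6,7} D(Y)={2,3,4,5,6,7}: Z {2,4,5,7,8}->{2,4,5}; W {2,3,4,5,6,7}->{2,3,4,5}; Y {2,3,4,5,6,7}->{4,5,6,7}
So after constraint 1: D(Y)={4,5,6,7}, size = 4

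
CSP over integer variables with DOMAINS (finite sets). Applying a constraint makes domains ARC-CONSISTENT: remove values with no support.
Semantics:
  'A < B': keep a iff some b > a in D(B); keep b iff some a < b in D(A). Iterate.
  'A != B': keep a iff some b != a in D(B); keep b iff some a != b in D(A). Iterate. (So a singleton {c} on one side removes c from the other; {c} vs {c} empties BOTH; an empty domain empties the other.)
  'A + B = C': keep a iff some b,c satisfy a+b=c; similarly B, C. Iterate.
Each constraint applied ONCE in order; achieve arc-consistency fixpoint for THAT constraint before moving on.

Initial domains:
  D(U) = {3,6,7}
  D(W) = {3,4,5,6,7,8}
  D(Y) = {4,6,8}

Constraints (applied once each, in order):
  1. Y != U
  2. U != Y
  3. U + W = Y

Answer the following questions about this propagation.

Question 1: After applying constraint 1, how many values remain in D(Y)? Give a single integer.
Answer: 3

Derivation:
Constraint 1 (Y != U) on D(Y)={4,6,8} D(U)={3,6,7}: no change
So after constraint 1: D(Y)={4,6,8}, size = 3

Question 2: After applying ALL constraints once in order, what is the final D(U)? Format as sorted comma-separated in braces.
Answer: {3}

Derivation:
Constraint 1 (Y != U) on D(Y)={4,6,8} D(U)={3,6,7}: no change
Constraint 2 (U != Y) on D(U)={3,6,7} D(Y)={4,6,8}: no change
Constraint 3 (U + W = Y) on D(U)={3,6,7} D(W)={3,4,5,6,7,8} D(Y)={4,6,8}: U {3,6,7}->{3}; W {3,4,5,6,7,8}->{3,5}; Y {4,6,8}->{6,8}
So after all 3 constraints: D(U) = {3}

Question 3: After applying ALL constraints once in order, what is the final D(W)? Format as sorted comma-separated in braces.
Answer: {3,5}

Derivation:
Constraint 1 (Y != U) on D(Y)={4,6,8} D(U)={3,6,7}: no change
Constraint 2 (U != Y) on D(U)={3,6,7} D(Y)={4,6,8}: no change
Constraint 3 (U + W = Y) on D(U)={3,6,7} D(W)={3,4,5,6,7,8} D(Y)={4,6,8}: U {3,6,7}->{3}; W {3,4,5,6,7,8}->{3,5}; Y {4,6,8}->{6,8}
So after all 3 constraints: D(W) = {3,5}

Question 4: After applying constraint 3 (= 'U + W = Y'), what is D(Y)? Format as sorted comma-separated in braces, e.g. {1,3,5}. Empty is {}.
Answer: {6,8}

Derivation:
Constraint 1 (Y != U) on D(Y)={4,6,8} D(U)={3,6,7}: no change
Constraint 2 (U != Y) on D(U)={3,6,7} D(Y)={4,6,8}: no change
Constraint 3 (U + W = Y) on D(U)={3,6,7} D(W)={3,4,5,6,7,8} D(Y)={4,6,8}: U {3,6,7}->{3}; W {3,4,5,6,7,8}->{3,5}; Y {4,6,8}->{6,8}
So after constraint 3: D(Y) = {6,8}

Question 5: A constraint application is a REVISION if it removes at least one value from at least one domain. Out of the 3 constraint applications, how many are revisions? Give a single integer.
Constraint 1 (Y != U) on D(Y)={4,6,8} D(U)={3,6,7}: no change => not a revision
Constraint 2 (U != Y) on D(U)={3,6,7} D(Y)={4,6,8}: no change => not a revision
Constraint 3 (U + W = Y) on D(U)={3,6,7} D(W)={3,4,5,6,7,8} D(Y)={4,6,8}: U {3,6,7}->{3}; W {3,4,5,6,7,8}->{3,5}; Y {4,6,8}->{6,8} => REVISION
Total revisions = 1

Answer: 1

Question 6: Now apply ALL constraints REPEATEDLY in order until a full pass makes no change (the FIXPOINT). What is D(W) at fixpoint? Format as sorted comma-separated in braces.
pass 0 (initial): D(W)={3,4,5,6,7,8}
pass 1: U {3,6,7}->{3}; W {3,4,5,6,7,8}->{3,5}; Y {4,6,8}->{6,8}
pass 2: no change
Fixpoint after 2 passes: D(W) = {3,5}

Answer: {3,5}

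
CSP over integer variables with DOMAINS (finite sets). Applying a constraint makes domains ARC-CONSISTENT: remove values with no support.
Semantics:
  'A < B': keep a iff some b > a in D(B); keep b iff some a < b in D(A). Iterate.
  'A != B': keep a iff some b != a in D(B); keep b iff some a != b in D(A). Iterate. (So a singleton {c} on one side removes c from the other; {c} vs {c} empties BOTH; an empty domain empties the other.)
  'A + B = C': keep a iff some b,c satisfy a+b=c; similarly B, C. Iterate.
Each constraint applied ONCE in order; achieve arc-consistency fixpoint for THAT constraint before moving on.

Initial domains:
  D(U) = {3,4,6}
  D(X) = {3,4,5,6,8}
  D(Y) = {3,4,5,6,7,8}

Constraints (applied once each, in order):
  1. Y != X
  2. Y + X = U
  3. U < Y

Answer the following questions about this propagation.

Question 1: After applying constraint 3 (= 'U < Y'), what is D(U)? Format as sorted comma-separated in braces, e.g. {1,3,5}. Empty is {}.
Constraint 1 (Y != X) on D(Y)={3,4,5,6,7,8} D(X)={3,4,5,6,8}: no change
Constraint 2 (Y + X = U) on D(Y)={3,4,5,6,7,8} D(X)={3,4,5,6,8} D(U)={3,4,6}: Y {3,4,5,6,7,8}->{3}; X {3,4,5,6,8}->{3}; U {3,4,6}->{6}
Constraint 3 (U < Y) on D(U)={6} D(Y)={3}: U {6}->{}; Y {3}->{}
So after constraint 3: D(U) = {}

Answer: {}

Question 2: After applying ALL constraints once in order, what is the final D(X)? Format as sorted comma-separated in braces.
Answer: {3}

Derivation:
Constraint 1 (Y != X) on D(Y)={3,4,5,6,7,8} D(X)={3,4,5,6,8}: no change
Constraint 2 (Y + X = U) on D(Y)={3,4,5,6,7,8} D(X)={3,4,5,6,8} D(U)={3,4,6}: Y {3,4,5,6,7,8}->{3}; X {3,4,5,6,8}->{3}; U {3,4,6}->{6}
Constraint 3 (U < Y) on D(U)={6} D(Y)={3}: U {6}->{}; Y {3}->{}
So after all 3 constraints: D(X) = {3}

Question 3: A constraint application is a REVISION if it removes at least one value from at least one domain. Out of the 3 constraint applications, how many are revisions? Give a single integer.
Constraint 1 (Y != X) on D(Y)={3,4,5,6,7,8} D(X)={3,4,5,6,8}: no change => not a revision
Constraint 2 (Y + X = U) on D(Y)={3,4,5,6,7,8} D(X)={3,4,5,6,8} D(U)={3,4,6}: Y {3,4,5,6,7,8}->{3}; X {3,4,5,6,8}->{3}; U {3,4,6}->{6} => REVISION
Constraint 3 (U < Y) on D(U)={6} D(Y)={3}: U {6}->{}; Y {3}->{} => REVISION
Total revisions = 2

Answer: 2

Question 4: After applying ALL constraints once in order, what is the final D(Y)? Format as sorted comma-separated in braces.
Constraint 1 (Y != X) on D(Y)={3,4,5,6,7,8} D(X)={3,4,5,6,8}: no change
Constraint 2 (Y + X = U) on D(Y)={3,4,5,6,7,8} D(X)={3,4,5,6,8} D(U)={3,4,6}: Y {3,4,5,6,7,8}->{3}; X {3,4,5,6,8}->{3}; U {3,4,6}->{6}
Constraint 3 (U < Y) on D(U)={6} D(Y)={3}: U {6}->{}; Y {3}->{}
So after all 3 constraints: D(Y) = {}

Answer: {}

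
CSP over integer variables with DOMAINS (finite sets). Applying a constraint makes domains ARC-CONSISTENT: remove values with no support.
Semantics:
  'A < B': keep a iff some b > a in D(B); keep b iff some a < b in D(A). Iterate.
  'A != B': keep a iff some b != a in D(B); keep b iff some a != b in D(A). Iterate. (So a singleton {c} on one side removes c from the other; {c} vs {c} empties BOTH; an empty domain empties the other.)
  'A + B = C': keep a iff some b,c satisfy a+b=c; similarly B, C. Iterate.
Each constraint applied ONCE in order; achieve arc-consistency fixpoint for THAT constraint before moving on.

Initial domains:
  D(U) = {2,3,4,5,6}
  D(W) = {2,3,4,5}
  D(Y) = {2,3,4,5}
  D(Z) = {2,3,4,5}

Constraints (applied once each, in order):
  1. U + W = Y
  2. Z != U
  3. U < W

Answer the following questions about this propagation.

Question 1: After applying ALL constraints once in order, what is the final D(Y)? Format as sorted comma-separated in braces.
Constraint 1 (U + W = Y) on D(U)={2,3,4,5,6} D(W)={2,3,4,5} D(Y)={2,3,4,5}: U {2,3,4,5,6}->{2,3}; W {2,3,4,5}->{2,3}; Y {2,3,4,5}->{4,5}
Constraint 2 (Z != U) on D(Z)={2,3,4,5} D(U)={2,3}: no change
Constraint 3 (U < W) on D(U)={2,3} D(W)={2,3}: U {2,3}->{2}; W {2,3}->{3}
So after all 3 constraints: D(Y) = {4,5}

Answer: {4,5}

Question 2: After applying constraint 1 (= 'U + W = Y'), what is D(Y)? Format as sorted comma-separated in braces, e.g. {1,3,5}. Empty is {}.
Answer: {4,5}

Derivation:
Constraint 1 (U + W = Y) on D(U)={2,3,4,5,6} D(W)={2,3,4,5} D(Y)={2,3,4,5}: U {2,3,4,5,6}->{2,3}; W {2,3,4,5}->{2,3}; Y {2,3,4,5}->{4,5}
So after constraint 1: D(Y) = {4,5}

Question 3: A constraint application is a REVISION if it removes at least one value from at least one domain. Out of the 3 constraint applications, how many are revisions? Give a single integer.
Constraint 1 (U + W = Y) on D(U)={2,3,4,5,6} D(W)={2,3,4,5} D(Y)={2,3,4,5}: U {2,3,4,5,6}->{2,3}; W {2,3,4,5}->{2,3}; Y {2,3,4,5}->{4,5} => REVISION
Constraint 2 (Z != U) on D(Z)={2,3,4,5} D(U)={2,3}: no change => not a revision
Constraint 3 (U < W) on D(U)={2,3} D(W)={2,3}: U {2,3}->{2}; W {2,3}->{3} => REVISION
Total revisions = 2

Answer: 2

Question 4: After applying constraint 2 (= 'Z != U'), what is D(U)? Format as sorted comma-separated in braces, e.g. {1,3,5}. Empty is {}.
Answer: {2,3}

Derivation:
Constraint 1 (U + W = Y) on D(U)={2,3,4,5,6} D(W)={2,3,4,5} D(Y)={2,3,4,5}: U {2,3,4,5,6}->{2,3}; W {2,3,4,5}->{2,3}; Y {2,3,4,5}->{4,5}
Constraint 2 (Z != U) on D(Z)={2,3,4,5} D(U)={2,3}: no change
So after constraint 2: D(U) = {2,3}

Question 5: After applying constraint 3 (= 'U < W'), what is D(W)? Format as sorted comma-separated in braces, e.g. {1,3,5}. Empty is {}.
Constraint 1 (U + W = Y) on D(U)={2,3,4,5,6} D(W)={2,3,4,5} D(Y)={2,3,4,5}: U {2,3,4,5,6}->{2,3}; W {2,3,4,5}->{2,3}; Y {2,3,4,5}->{4,5}
Constraint 2 (Z != U) on D(Z)={2,3,4,5} D(U)={2,3}: no change
Constraint 3 (U < W) on D(U)={2,3} D(W)={2,3}: U {2,3}->{2}; W {2,3}->{3}
So after constraint 3: D(W) = {3}

Answer: {3}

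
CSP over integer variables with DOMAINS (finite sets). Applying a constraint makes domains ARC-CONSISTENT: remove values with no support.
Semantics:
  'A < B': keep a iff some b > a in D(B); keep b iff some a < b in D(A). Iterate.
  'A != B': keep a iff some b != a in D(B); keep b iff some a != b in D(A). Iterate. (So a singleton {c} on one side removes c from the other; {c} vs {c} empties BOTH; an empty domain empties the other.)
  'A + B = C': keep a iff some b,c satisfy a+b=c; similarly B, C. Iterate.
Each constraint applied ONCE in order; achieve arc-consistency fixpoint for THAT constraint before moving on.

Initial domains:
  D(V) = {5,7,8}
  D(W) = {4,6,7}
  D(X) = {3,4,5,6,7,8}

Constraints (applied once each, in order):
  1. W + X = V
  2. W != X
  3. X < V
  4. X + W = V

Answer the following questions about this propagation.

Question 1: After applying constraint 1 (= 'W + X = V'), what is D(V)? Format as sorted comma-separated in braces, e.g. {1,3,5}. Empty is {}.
Answer: {7,8}

Derivation:
Constraint 1 (W + X = V) on D(W)={4,6,7} D(X)={3,4,5,6,7,8} D(V)={5,7,8}: W {4,6,7}->{4}; X {3,4,5,6,7,8}->{3,4}; V {5,7,8}->{7,8}
So after constraint 1: D(V) = {7,8}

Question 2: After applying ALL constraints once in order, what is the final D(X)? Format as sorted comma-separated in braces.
Answer: {3}

Derivation:
Constraint 1 (W + X = V) on D(W)={4,6,7} D(X)={3,4,5,6,7,8} D(V)={5,7,8}: W {4,6,7}->{4}; X {3,4,5,6,7,8}->{3,4}; V {5,7,8}->{7,8}
Constraint 2 (W != X) on D(W)={4} D(X)={3,4}: X {3,4}->{3}
Constraint 3 (X < V) on D(X)={3} D(V)={7,8}: no change
Constraint 4 (X + W = V) on D(X)={3} D(W)={4} D(V)={7,8}: V {7,8}->{7}
So after all 4 constraints: D(X) = {3}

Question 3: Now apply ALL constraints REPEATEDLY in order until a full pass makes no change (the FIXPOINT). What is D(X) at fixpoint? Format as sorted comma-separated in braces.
pass 0 (initial): D(X)={3,4,5,6,7,8}
pass 1: V {5,7,8}->{7}; W {4,6,7}->{4}; X {3,4,5,6,7,8}->{3}
pass 2: no change
Fixpoint after 2 passes: D(X) = {3}

Answer: {3}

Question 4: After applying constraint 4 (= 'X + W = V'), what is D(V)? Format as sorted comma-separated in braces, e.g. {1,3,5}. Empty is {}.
Constraint 1 (W + X = V) on D(W)={4,6,7} D(X)={3,4,5,6,7,8} D(V)={5,7,8}: W {4,6,7}->{4}; X {3,4,5,6,7,8}->{3,4}; V {5,7,8}->{7,8}
Constraint 2 (W != X) on D(W)={4} D(X)={3,4}: X {3,4}->{3}
Constraint 3 (X < V) on D(X)={3} D(V)={7,8}: no change
Constraint 4 (X + W = V) on D(X)={3} D(W)={4} D(V)={7,8}: V {7,8}->{7}
So after constraint 4: D(V) = {7}

Answer: {7}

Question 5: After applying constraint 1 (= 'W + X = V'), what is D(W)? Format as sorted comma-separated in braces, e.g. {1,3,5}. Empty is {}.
Answer: {4}

Derivation:
Constraint 1 (W + X = V) on D(W)={4,6,7} D(X)={3,4,5,6,7,8} D(V)={5,7,8}: W {4,6,7}->{4}; X {3,4,5,6,7,8}->{3,4}; V {5,7,8}->{7,8}
So after constraint 1: D(W) = {4}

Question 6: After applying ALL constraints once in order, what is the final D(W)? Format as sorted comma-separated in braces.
Answer: {4}

Derivation:
Constraint 1 (W + X = V) on D(W)={4,6,7} D(X)={3,4,5,6,7,8} D(V)={5,7,8}: W {4,6,7}->{4}; X {3,4,5,6,7,8}->{3,4}; V {5,7,8}->{7,8}
Constraint 2 (W != X) on D(W)={4} D(X)={3,4}: X {3,4}->{3}
Constraint 3 (X < V) on D(X)={3} D(V)={7,8}: no change
Constraint 4 (X + W = V) on D(X)={3} D(W)={4} D(V)={7,8}: V {7,8}->{7}
So after all 4 constraints: D(W) = {4}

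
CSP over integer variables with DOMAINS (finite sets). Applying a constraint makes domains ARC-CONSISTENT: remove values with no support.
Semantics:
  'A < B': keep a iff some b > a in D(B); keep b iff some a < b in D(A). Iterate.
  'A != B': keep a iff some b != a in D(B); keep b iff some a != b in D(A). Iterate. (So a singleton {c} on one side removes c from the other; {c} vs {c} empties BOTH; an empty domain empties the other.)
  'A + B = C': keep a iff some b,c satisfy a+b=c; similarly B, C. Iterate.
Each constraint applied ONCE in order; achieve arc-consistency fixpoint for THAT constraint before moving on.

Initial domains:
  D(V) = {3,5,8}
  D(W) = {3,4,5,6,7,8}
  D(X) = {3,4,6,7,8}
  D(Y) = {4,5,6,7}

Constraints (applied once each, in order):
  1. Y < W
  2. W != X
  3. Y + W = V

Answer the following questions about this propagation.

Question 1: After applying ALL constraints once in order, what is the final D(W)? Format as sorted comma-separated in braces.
Constraint 1 (Y < W) on D(Y)={4,5,6,7} D(W)={3,4,5,6,7,8}: W {3,4,5,6,7,8}->{5,6,7,8}
Constraint 2 (W != X) on D(W)={5,6,7,8} D(X)={3,4,6,7,8}: no change
Constraint 3 (Y + W = V) on D(Y)={4,5,6,7} D(W)={5,6,7,8} D(V)={3,5,8}: Y {4,5,6,7}->{}; W {5,6,7,8}->{}; V {3,5,8}->{}
So after all 3 constraints: D(W) = {}

Answer: {}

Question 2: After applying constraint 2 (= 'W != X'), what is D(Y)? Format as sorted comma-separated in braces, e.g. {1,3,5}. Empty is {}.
Answer: {4,5,6,7}

Derivation:
Constraint 1 (Y < W) on D(Y)={4,5,6,7} D(W)={3,4,5,6,7,8}: W {3,4,5,6,7,8}->{5,6,7,8}
Constraint 2 (W != X) on D(W)={5,6,7,8} D(X)={3,4,6,7,8}: no change
So after constraint 2: D(Y) = {4,5,6,7}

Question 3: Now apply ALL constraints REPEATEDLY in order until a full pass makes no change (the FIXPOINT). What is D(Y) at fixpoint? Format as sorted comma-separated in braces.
Answer: {}

Derivation:
pass 0 (initial): D(Y)={4,5,6,7}
pass 1: V {3,5,8}->{}; W {3,4,5,6,7,8}->{}; Y {4,5,6,7}->{}
pass 2: X {3,4,6,7,8}->{}
pass 3: no change
Fixpoint after 3 passes: D(Y) = {}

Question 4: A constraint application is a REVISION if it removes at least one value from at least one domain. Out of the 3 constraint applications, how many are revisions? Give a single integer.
Constraint 1 (Y < W) on D(Y)={4,5,6,7} D(W)={3,4,5,6,7,8}: W {3,4,5,6,7,8}->{5,6,7,8} => REVISION
Constraint 2 (W != X) on D(W)={5,6,7,8} D(X)={3,4,6,7,8}: no change => not a revision
Constraint 3 (Y + W = V) on D(Y)={4,5,6,7} D(W)={5,6,7,8} D(V)={3,5,8}: Y {4,5,6,7}->{}; W {5,6,7,8}->{}; V {3,5,8}->{} => REVISION
Total revisions = 2

Answer: 2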